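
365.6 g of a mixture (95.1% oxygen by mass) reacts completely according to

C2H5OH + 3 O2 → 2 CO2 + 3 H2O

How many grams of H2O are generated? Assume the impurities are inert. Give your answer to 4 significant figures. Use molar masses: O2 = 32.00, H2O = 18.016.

195.7 g

Mass of pure O2 = 365.6 g × 0.951 = 347.69 g.
n(O2) = 347.69 g / 32.00 g/mol = 10.865 mol.
From the equation the O2:H2O mole ratio is 3:3, so n(H2O) = 10.865 × 3/3 = 10.865 mol.
Mass of H2O = 10.865 mol × 18.016 g/mol = 195.75 g.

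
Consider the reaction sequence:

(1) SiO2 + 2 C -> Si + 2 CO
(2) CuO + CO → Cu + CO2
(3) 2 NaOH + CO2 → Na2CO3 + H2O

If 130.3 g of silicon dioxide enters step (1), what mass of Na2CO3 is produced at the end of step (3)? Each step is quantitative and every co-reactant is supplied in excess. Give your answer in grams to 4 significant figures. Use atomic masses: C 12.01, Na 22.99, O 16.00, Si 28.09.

M(SiO2) = 28.09 + 2(16.00) = 60.09 g/mol.
M(Na2CO3) = 2(22.99) + 12.01 + 3(16.00) = 105.99 g/mol.
n(SiO2) = 130.3 / 60.09 = 2.1684 mol.
Reaction (1): SiO2→CO ratio 1:2 ⇒ n(CO) = 4.3368 mol.
Reaction (2): CO→CO2 ratio 1:1 ⇒ n(CO2) = 4.3368 mol.
Reaction (3): CO2→Na2CO3 ratio 1:1 ⇒ n(Na2CO3) = 4.3368 mol.
Mass of Na2CO3 = 4.3368 × 105.99 = 459.66 g.

459.7 g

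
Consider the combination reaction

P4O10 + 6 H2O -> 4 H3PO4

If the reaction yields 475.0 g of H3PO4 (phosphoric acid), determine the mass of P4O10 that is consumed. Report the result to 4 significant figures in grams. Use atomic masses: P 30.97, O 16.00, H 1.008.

344.0 g

M(H3PO4) = 3(1.008) + 30.97 + 4(16.00) = 97.994 g/mol.
M(P4O10) = 4(30.97) + 10(16.00) = 283.88 g/mol.
n(H3PO4) = 475.00 g / 97.994 g/mol = 4.8472 mol.
From the equation the H3PO4:P4O10 mole ratio is 4:1, so n(P4O10) = 4.8472 × 1/4 = 1.2118 mol.
Mass of P4O10 = 1.2118 mol × 283.88 g/mol = 344.01 g.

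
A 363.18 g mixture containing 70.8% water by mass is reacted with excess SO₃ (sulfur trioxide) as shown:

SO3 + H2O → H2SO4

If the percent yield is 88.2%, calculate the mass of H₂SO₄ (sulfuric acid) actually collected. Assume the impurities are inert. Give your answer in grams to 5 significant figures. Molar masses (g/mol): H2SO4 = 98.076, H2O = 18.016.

1234.6 g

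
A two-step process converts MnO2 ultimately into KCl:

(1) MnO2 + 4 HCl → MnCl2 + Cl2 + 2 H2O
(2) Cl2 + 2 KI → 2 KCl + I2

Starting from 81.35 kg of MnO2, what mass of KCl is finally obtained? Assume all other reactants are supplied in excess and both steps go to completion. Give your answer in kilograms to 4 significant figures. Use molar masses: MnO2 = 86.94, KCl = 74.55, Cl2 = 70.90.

139.5 kg

81.35 kg = 81350 g.
n(MnO2) = 81350 / 86.94 = 935.70 mol.
Step 1 gives a 1:1 ratio of MnO2 to Cl2, so n(Cl2) = 935.70 mol.
In step 2 the Cl2:KCl ratio is 1:2, so n(KCl) = 1871.4 mol.
Mass of KCl = 1871.4 × 74.55 = 139510 g = 139.5 kg.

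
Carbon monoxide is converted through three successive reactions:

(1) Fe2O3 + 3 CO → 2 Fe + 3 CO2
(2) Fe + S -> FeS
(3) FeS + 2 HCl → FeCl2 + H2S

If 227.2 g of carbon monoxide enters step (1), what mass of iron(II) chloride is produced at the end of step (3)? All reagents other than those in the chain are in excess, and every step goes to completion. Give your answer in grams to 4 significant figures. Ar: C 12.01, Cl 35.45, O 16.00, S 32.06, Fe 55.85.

685.4 g

M(CO) = 12.01 + 16.00 = 28.01 g/mol.
M(FeCl2) = 55.85 + 2(35.45) = 126.75 g/mol.
n(CO) = 227.2 / 28.01 = 8.1114 mol.
Reaction (1): CO→Fe ratio 3:2 ⇒ n(Fe) = 5.4076 mol.
Reaction (2): Fe→FeS ratio 1:1 ⇒ n(FeS) = 5.4076 mol.
Reaction (3): FeS→FeCl2 ratio 1:1 ⇒ n(FeCl2) = 5.4076 mol.
Mass of FeCl2 = 5.4076 × 126.75 = 685.41 g.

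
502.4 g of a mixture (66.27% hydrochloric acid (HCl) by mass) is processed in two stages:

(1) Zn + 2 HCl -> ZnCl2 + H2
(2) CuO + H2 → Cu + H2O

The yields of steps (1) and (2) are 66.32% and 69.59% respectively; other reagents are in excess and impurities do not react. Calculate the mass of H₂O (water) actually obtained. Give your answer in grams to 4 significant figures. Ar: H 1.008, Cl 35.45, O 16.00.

Pure HCl = 502.4 × 0.6627 = 332.94 g.
M(HCl) = 1.008 + 35.45 = 36.458 g/mol.
M(H2O) = 2(1.008) + 16.00 = 18.016 g/mol.
n(HCl) = 332.94 / 36.458 = 9.1322 mol.
Step 1 (HCl:H2 = 2:1): theoretical n(H2) = 4.5661 mol; at 66.32% yield, n(H2) = 3.0282 mol.
Step 2 (H2:H2O = 1:1): theoretical n(H2O) = 3.0282 mol, so theoretical mass = 3.0282 × 18.016 = 54.557 g.
At 69.59% yield, actual mass of H2O = 54.557 × 0.6959 = 37.966 g.

37.97 g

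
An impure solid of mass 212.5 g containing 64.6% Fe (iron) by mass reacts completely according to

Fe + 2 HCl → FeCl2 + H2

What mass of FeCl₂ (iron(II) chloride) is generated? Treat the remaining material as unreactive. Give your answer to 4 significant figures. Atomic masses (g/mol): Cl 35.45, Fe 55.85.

311.5 g

Mass of pure Fe = 212.5 g × 0.646 = 137.27 g.
M(Fe) = 55.85 g/mol.
M(FeCl2) = 55.85 + 2(35.45) = 126.75 g/mol.
n(Fe) = 137.27 g / 55.85 g/mol = 2.4579 mol.
From the equation the Fe:FeCl2 mole ratio is 1:1, so n(FeCl2) = 2.4579 × 1/1 = 2.4579 mol.
Mass of FeCl2 = 2.4579 mol × 126.75 g/mol = 311.54 g.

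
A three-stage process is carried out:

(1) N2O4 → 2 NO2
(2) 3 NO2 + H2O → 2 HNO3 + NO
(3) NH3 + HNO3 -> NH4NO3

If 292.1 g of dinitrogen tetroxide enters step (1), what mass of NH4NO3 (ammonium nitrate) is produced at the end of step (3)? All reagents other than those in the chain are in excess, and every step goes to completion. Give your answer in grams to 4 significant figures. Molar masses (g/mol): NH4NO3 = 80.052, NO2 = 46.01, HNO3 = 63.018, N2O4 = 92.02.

338.8 g

n(N2O4) = 292.1 / 92.02 = 3.1743 mol.
Reaction (1): N2O4→NO2 ratio 1:2 ⇒ n(NO2) = 6.3486 mol.
Reaction (2): NO2→HNO3 ratio 3:2 ⇒ n(HNO3) = 4.2324 mol.
Reaction (3): HNO3→NH4NO3 ratio 1:1 ⇒ n(NH4NO3) = 4.2324 mol.
Mass of NH4NO3 = 4.2324 × 80.052 = 338.81 g.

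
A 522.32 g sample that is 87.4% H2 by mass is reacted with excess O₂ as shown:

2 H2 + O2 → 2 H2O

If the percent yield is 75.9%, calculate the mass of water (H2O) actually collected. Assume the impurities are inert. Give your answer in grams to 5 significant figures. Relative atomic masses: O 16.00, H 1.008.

Pure H2 available = 522.32 g × 0.874 = 456.508 g.
M(H2) = 2(1.008) = 2.016 g/mol.
M(H2O) = 2(1.008) + 16.00 = 18.016 g/mol.
n(H2) = 456.508 g / 2.016 g/mol = 226.442 mol.
From the equation the H2:H2O mole ratio is 2:2, so n(H2O) = 226.442 × 2/2 = 226.442 mol.
Mass of H2O = 226.442 mol × 18.016 g/mol = 4079.58 g.
Actual mass collected = 4079.58 g × 0.759 = 3096.40 g.

3096.4 g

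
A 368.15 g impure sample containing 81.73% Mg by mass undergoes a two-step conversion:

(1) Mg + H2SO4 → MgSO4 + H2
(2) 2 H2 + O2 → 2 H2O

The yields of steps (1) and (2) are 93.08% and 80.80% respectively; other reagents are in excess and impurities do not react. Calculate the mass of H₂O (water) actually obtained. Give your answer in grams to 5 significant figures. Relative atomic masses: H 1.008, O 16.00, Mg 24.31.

Pure Mg = 368.15 × 0.8173 = 300.889 g.
M(Mg) = 24.31 g/mol.
M(H2O) = 2(1.008) + 16.00 = 18.016 g/mol.
n(Mg) = 300.889 / 24.31 = 12.3772 mol.
Step 1 (Mg:H2 = 1:1): theoretical n(H2) = 12.3772 mol; at 93.08% yield, n(H2) = 11.5207 mol.
Step 2 (H2:H2O = 2:2): theoretical n(H2O) = 11.5207 mol, so theoretical mass = 11.5207 × 18.016 = 207.556 g.
At 80.80% yield, actual mass of H2O = 207.556 × 0.8080 = 167.706 g.

167.71 g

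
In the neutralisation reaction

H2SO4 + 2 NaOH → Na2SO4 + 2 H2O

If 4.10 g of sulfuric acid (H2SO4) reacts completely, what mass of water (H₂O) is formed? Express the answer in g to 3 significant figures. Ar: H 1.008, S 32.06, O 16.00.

1.51 g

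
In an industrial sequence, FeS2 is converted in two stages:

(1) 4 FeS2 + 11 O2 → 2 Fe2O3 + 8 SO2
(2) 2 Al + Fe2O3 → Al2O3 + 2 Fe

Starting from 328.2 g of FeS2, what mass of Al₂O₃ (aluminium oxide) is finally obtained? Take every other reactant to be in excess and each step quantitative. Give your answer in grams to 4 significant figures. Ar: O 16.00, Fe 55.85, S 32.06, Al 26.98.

M(FeS2) = 55.85 + 2(32.06) = 119.97 g/mol.
M(Al2O3) = 2(26.98) + 3(16.00) = 101.96 g/mol.
n(FeS2) = 328.20 / 119.97 = 2.7357 mol.
Step 1 gives a 4:2 ratio of FeS2 to Fe2O3, so n(Fe2O3) = 1.3678 mol.
In step 2 the Fe2O3:Al2O3 ratio is 1:1, so n(Al2O3) = 1.3678 mol.
Mass of Al2O3 = 1.3678 × 101.96 = 139.47 g.

139.5 g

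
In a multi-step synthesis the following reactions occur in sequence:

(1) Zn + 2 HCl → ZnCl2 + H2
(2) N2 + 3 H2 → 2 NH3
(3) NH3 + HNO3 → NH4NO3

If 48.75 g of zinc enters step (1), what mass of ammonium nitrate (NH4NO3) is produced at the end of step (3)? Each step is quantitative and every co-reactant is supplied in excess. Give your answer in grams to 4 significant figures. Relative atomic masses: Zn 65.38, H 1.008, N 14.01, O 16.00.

39.79 g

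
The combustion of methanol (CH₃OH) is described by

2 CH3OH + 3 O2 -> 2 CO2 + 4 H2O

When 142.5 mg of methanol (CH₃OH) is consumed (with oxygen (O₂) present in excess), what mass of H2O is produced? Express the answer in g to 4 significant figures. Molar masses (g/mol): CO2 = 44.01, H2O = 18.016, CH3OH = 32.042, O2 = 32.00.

0.1602 g

Convert: 142.5 mg = 0.14250 g.
n(CH3OH) = 0.14250 g / 32.042 g/mol = 0.0044473 mol.
From the equation the CH3OH:H2O mole ratio is 2:4, so n(H2O) = 0.0044473 × 4/2 = 0.0088946 mol.
Mass of H2O = 0.0088946 mol × 18.016 g/mol = 0.16024 g.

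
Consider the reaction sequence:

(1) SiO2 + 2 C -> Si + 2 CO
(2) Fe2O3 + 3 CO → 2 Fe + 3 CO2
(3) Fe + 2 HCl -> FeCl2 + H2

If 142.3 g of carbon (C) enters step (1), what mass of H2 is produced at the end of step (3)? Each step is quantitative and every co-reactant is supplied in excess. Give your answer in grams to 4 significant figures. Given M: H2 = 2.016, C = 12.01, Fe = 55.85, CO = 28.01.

15.92 g

n(C) = 142.3 / 12.01 = 11.848 mol.
Reaction (1): C→CO ratio 2:2 ⇒ n(CO) = 11.848 mol.
Reaction (2): CO→Fe ratio 3:2 ⇒ n(Fe) = 7.8990 mol.
Reaction (3): Fe→H2 ratio 1:1 ⇒ n(H2) = 7.8990 mol.
Mass of H2 = 7.8990 × 2.016 = 15.924 g.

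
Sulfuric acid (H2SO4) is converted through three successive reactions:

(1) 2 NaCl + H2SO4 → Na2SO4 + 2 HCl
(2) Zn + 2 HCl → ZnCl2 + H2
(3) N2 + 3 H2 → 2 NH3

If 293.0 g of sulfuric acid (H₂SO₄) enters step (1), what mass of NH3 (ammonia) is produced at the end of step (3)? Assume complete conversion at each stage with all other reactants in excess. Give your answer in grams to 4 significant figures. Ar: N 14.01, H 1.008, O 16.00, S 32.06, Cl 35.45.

33.93 g

M(H2SO4) = 2(1.008) + 32.06 + 4(16.00) = 98.076 g/mol.
M(NH3) = 14.01 + 3(1.008) = 17.034 g/mol.
n(H2SO4) = 293.0 / 98.076 = 2.9875 mol.
Reaction (1): H2SO4→HCl ratio 1:2 ⇒ n(HCl) = 5.9750 mol.
Reaction (2): HCl→H2 ratio 2:1 ⇒ n(H2) = 2.9875 mol.
Reaction (3): H2→NH3 ratio 3:2 ⇒ n(NH3) = 1.9917 mol.
Mass of NH3 = 1.9917 × 17.034 = 33.926 g.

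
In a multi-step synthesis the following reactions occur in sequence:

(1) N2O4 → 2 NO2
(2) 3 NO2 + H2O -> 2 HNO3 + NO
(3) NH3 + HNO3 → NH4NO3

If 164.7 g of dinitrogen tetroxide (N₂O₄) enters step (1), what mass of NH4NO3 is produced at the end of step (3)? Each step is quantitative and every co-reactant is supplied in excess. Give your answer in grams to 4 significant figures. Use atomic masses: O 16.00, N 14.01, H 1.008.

191.0 g

M(N2O4) = 2(14.01) + 4(16.00) = 92.02 g/mol.
M(NH4NO3) = 2(14.01) + 4(1.008) + 3(16.00) = 80.052 g/mol.
n(N2O4) = 164.7 / 92.02 = 1.7898 mol.
Reaction (1): N2O4→NO2 ratio 1:2 ⇒ n(NO2) = 3.5797 mol.
Reaction (2): NO2→HNO3 ratio 3:2 ⇒ n(HNO3) = 2.3864 mol.
Reaction (3): HNO3→NH4NO3 ratio 1:1 ⇒ n(NH4NO3) = 2.3864 mol.
Mass of NH4NO3 = 2.3864 × 80.052 = 191.04 g.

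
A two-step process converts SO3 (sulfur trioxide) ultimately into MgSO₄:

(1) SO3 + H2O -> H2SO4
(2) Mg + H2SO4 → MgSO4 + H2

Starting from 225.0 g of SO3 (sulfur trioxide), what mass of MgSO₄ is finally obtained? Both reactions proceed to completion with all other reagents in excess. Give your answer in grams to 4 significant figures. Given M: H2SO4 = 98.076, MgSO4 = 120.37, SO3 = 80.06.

338.3 g

n(SO3) = 225.00 / 80.06 = 2.8104 mol.
Step 1 gives a 1:1 ratio of SO3 to H2SO4, so n(H2SO4) = 2.8104 mol.
In step 2 the H2SO4:MgSO4 ratio is 1:1, so n(MgSO4) = 2.8104 mol.
Mass of MgSO4 = 2.8104 × 120.37 = 338.29 g.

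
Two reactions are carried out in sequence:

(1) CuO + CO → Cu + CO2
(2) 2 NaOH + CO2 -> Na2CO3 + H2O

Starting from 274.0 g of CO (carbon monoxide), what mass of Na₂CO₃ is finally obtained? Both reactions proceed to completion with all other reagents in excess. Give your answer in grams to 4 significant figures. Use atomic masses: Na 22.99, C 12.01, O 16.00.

1037 g

M(CO) = 12.01 + 16.00 = 28.01 g/mol.
M(Na2CO3) = 2(22.99) + 12.01 + 3(16.00) = 105.99 g/mol.
n(CO) = 274.00 / 28.01 = 9.7822 mol.
Step 1 gives a 1:1 ratio of CO to CO2, so n(CO2) = 9.7822 mol.
In step 2 the CO2:Na2CO3 ratio is 1:1, so n(Na2CO3) = 9.7822 mol.
Mass of Na2CO3 = 9.7822 × 105.99 = 1036.8 g.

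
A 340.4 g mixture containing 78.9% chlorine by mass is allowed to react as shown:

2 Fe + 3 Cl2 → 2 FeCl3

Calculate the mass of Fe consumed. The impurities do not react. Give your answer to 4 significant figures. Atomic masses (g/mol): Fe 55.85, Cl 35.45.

Mass of pure Cl2 = 340.4 g × 0.789 = 268.58 g.
M(Cl2) = 2(35.45) = 70.90 g/mol.
M(Fe) = 55.85 g/mol.
n(Cl2) = 268.58 g / 70.90 g/mol = 3.7881 mol.
From the equation the Cl2:Fe mole ratio is 3:2, so n(Fe) = 3.7881 × 2/3 = 2.5254 mol.
Mass of Fe = 2.5254 mol × 55.85 g/mol = 141.04 g.

141.0 g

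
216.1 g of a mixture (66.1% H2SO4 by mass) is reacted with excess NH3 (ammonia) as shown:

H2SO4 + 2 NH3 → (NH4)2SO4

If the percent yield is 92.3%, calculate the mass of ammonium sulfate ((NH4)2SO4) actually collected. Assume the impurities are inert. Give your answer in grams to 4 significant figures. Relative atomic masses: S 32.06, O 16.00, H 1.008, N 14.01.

Pure H2SO4 available = 216.1 g × 0.661 = 142.84 g.
M(H2SO4) = 2(1.008) + 32.06 + 4(16.00) = 98.076 g/mol.
M((NH4)2SO4) = 2(14.01) + 8(1.008) + 32.06 + 4(16.00) = 132.144 g/mol.
n(H2SO4) = 142.84 g / 98.076 g/mol = 1.4564 mol.
From the equation the H2SO4:(NH4)2SO4 mole ratio is 1:1, so n((NH4)2SO4) = 1.4564 × 1/1 = 1.4564 mol.
Mass of (NH4)2SO4 = 1.4564 mol × 132.144 g/mol = 192.46 g.
Actual mass collected = 192.46 g × 0.923 = 177.64 g.

177.6 g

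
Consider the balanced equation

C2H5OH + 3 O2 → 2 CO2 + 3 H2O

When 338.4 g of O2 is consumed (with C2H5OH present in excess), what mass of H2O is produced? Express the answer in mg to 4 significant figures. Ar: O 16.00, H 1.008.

M(O2) = 2(16.00) = 32.00 g/mol.
M(H2O) = 2(1.008) + 16.00 = 18.016 g/mol.
n(O2) = 338.40 g / 32.00 g/mol = 10.575 mol.
From the equation the O2:H2O mole ratio is 3:3, so n(H2O) = 10.575 × 3/3 = 10.575 mol.
Mass of H2O = 10.575 mol × 18.016 g/mol = 190.52 g.
Converting to mg: 190.52 g = 190500 mg.

190500 mg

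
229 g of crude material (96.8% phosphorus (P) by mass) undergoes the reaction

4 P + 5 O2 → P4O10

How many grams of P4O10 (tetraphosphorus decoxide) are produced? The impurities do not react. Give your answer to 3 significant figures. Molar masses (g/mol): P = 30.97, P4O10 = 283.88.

Mass of pure P = 229 g × 0.968 = 221.7 g.
n(P) = 221.7 g / 30.97 g/mol = 7.158 mol.
From the equation the P:P4O10 mole ratio is 4:1, so n(P4O10) = 7.158 × 1/4 = 1.789 mol.
Mass of P4O10 = 1.789 mol × 283.88 g/mol = 508.0 g.

508 g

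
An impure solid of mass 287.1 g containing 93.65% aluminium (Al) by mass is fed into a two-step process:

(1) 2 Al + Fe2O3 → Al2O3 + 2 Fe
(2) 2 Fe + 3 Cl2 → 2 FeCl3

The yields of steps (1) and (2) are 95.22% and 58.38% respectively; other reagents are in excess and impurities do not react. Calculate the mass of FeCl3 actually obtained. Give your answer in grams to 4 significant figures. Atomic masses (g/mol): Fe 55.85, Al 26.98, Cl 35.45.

898.5 g

Pure Al = 287.1 × 0.9365 = 268.87 g.
M(Al) = 26.98 g/mol.
M(FeCl3) = 55.85 + 3(35.45) = 162.20 g/mol.
n(Al) = 268.87 / 26.98 = 9.9655 mol.
Step 1 (Al:Fe = 2:2): theoretical n(Fe) = 9.9655 mol; at 95.22% yield, n(Fe) = 9.4891 mol.
Step 2 (Fe:FeCl3 = 2:2): theoretical n(FeCl3) = 9.4891 mol, so theoretical mass = 9.4891 × 162.20 = 1539.1 g.
At 58.38% yield, actual mass of FeCl3 = 1539.1 × 0.5838 = 898.55 g.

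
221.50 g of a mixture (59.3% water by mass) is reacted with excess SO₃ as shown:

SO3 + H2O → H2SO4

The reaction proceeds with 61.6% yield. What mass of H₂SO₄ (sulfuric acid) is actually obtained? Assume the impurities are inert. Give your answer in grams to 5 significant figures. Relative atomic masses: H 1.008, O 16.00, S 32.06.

440.47 g

Pure H2O available = 221.50 g × 0.593 = 131.349 g.
M(H2O) = 2(1.008) + 16.00 = 18.016 g/mol.
M(H2SO4) = 2(1.008) + 32.06 + 4(16.00) = 98.076 g/mol.
n(H2O) = 131.349 g / 18.016 g/mol = 7.29071 mol.
From the equation the H2O:H2SO4 mole ratio is 1:1, so n(H2SO4) = 7.29071 × 1/1 = 7.29071 mol.
Mass of H2SO4 = 7.29071 mol × 98.076 g/mol = 715.044 g.
Actual mass collected = 715.044 g × 0.616 = 440.467 g.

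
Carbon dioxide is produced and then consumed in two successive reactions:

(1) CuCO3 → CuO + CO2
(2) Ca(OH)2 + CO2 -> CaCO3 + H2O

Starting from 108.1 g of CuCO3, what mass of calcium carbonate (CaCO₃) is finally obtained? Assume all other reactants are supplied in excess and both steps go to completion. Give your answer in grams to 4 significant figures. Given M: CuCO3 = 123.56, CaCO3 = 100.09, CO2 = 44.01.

n(CuCO3) = 108.10 / 123.56 = 0.87488 mol.
Step 1 gives a 1:1 ratio of CuCO3 to CO2, so n(CO2) = 0.87488 mol.
In step 2 the CO2:CaCO3 ratio is 1:1, so n(CaCO3) = 0.87488 mol.
Mass of CaCO3 = 0.87488 × 100.09 = 87.567 g.

87.57 g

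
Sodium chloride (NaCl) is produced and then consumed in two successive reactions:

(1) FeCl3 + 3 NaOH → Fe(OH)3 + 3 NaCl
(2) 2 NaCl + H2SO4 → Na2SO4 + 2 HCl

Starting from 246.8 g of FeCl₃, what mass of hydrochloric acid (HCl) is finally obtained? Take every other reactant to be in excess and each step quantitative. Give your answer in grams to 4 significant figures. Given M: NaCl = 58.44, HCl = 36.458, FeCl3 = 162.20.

166.4 g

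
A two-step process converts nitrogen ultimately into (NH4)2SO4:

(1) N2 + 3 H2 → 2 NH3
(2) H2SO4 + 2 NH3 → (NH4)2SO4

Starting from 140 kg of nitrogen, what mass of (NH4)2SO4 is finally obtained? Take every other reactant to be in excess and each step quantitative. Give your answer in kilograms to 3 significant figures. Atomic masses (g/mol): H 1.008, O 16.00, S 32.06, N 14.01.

660 kg

M(N2) = 2(14.01) = 28.02 g/mol.
M((NH4)2SO4) = 2(14.01) + 8(1.008) + 32.06 + 4(16.00) = 132.144 g/mol.
140 kg = 140000 g.
n(N2) = 140000 / 28.02 = 4996 mol.
Step 1 gives a 1:2 ratio of N2 to NH3, so n(NH3) = 9993 mol.
In step 2 the NH3:(NH4)2SO4 ratio is 2:1, so n((NH4)2SO4) = 4996 mol.
Mass of (NH4)2SO4 = 4996 × 132.144 = 660200 g = 660 kg.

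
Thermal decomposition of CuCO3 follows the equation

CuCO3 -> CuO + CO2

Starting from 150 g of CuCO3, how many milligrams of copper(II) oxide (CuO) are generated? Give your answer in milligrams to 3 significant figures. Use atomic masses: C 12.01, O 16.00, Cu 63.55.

M(CuCO3) = 63.55 + 12.01 + 3(16.00) = 123.56 g/mol.
M(CuO) = 63.55 + 16.00 = 79.55 g/mol.
n(CuCO3) = 150.0 g / 123.56 g/mol = 1.214 mol.
From the equation the CuCO3:CuO mole ratio is 1:1, so n(CuO) = 1.214 × 1/1 = 1.214 mol.
Mass of CuO = 1.214 mol × 79.55 g/mol = 96.57 g.
Converting to mg: 96.57 g = 96600 mg.

96600 mg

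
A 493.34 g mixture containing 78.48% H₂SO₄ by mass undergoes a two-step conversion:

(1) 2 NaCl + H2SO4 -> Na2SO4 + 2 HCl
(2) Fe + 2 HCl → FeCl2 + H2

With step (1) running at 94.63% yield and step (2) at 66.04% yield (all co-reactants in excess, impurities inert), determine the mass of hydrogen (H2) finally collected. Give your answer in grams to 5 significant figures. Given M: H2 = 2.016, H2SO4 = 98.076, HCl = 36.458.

Pure H2SO4 = 493.34 × 0.7848 = 387.173 g.
n(H2SO4) = 387.173 / 98.076 = 3.94769 mol.
Step 1 (H2SO4:HCl = 1:2): theoretical n(HCl) = 7.89537 mol; at 94.63% yield, n(HCl) = 7.47139 mol.
Step 2 (HCl:H2 = 2:1): theoretical n(H2) = 3.73570 mol, so theoretical mass = 3.73570 × 2.016 = 7.53116 g.
At 66.04% yield, actual mass of H2 = 7.53116 × 0.6604 = 4.97358 g.

4.9736 g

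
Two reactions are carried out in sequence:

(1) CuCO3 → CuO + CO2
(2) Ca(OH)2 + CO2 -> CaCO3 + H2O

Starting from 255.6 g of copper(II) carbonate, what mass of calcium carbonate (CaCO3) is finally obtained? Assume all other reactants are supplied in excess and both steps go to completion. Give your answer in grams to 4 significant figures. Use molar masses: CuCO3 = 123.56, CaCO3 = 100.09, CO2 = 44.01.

n(CuCO3) = 255.60 / 123.56 = 2.0686 mol.
Step 1 gives a 1:1 ratio of CuCO3 to CO2, so n(CO2) = 2.0686 mol.
In step 2 the CO2:CaCO3 ratio is 1:1, so n(CaCO3) = 2.0686 mol.
Mass of CaCO3 = 2.0686 × 100.09 = 207.05 g.

207.0 g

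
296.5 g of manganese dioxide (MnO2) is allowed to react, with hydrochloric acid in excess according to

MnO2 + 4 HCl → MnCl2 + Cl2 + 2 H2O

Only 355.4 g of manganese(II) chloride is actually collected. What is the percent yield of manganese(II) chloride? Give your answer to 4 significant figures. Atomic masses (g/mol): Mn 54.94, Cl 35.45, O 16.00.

82.81 %

M(MnO2) = 54.94 + 2(16.00) = 86.94 g/mol.
M(MnCl2) = 54.94 + 2(35.45) = 125.84 g/mol.
n(MnO2) = 296.50 g / 86.94 g/mol = 3.4104 mol.
From the equation the MnO2:MnCl2 mole ratio is 1:1, so n(MnCl2) = 3.4104 × 1/1 = 3.4104 mol.
Mass of MnCl2 = 3.4104 mol × 125.84 g/mol = 429.16 g.
This is the theoretical yield. Percent yield = 355.4 g / 429.16 g × 100% = 82.812%.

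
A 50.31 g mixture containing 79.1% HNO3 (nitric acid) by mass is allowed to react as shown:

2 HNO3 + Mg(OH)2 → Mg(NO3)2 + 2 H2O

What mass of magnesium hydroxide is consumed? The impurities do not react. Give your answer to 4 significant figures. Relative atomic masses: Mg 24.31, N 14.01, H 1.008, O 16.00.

Mass of pure HNO3 = 50.31 g × 0.791 = 39.795 g.
M(HNO3) = 1.008 + 14.01 + 3(16.00) = 63.018 g/mol.
M(Mg(OH)2) = 24.31 + 2(16.00) + 2(1.008) = 58.326 g/mol.
n(HNO3) = 39.795 g / 63.018 g/mol = 0.63149 mol.
From the equation the HNO3:Mg(OH)2 mole ratio is 2:1, so n(Mg(OH)2) = 0.63149 × 1/2 = 0.31574 mol.
Mass of Mg(OH)2 = 0.31574 mol × 58.326 g/mol = 18.416 g.

18.42 g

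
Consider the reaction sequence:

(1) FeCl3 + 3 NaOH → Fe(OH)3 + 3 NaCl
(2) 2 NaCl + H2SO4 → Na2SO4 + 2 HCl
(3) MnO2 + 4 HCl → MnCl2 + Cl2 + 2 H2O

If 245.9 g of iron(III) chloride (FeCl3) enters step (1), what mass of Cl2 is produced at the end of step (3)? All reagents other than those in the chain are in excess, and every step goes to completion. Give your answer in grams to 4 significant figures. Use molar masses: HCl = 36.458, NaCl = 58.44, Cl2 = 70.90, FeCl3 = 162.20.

80.61 g

n(FeCl3) = 245.9 / 162.20 = 1.5160 mol.
Reaction (1): FeCl3→NaCl ratio 1:3 ⇒ n(NaCl) = 4.5481 mol.
Reaction (2): NaCl→HCl ratio 2:2 ⇒ n(HCl) = 4.5481 mol.
Reaction (3): HCl→Cl2 ratio 4:1 ⇒ n(Cl2) = 1.1370 mol.
Mass of Cl2 = 1.1370 × 70.90 = 80.615 g.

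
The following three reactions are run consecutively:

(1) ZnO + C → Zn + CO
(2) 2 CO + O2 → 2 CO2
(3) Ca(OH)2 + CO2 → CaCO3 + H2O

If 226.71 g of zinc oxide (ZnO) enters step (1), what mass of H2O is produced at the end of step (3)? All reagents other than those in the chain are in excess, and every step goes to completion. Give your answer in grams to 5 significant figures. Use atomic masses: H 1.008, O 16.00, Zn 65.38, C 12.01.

50.189 g

M(ZnO) = 65.38 + 16.00 = 81.38 g/mol.
M(H2O) = 2(1.008) + 16.00 = 18.016 g/mol.
n(ZnO) = 226.71 / 81.38 = 2.78582 mol.
Reaction (1): ZnO→CO ratio 1:1 ⇒ n(CO) = 2.78582 mol.
Reaction (2): CO→CO2 ratio 2:2 ⇒ n(CO2) = 2.78582 mol.
Reaction (3): CO2→H2O ratio 1:1 ⇒ n(H2O) = 2.78582 mol.
Mass of H2O = 2.78582 × 18.016 = 50.1893 g.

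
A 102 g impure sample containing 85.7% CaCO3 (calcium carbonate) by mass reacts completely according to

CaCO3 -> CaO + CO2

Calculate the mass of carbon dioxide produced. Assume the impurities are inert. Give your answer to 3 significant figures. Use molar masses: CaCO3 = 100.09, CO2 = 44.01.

38.4 g

Mass of pure CaCO3 = 102 g × 0.857 = 87.41 g.
n(CaCO3) = 87.41 g / 100.09 g/mol = 0.8734 mol.
From the equation the CaCO3:CO2 mole ratio is 1:1, so n(CO2) = 0.8734 × 1/1 = 0.8734 mol.
Mass of CO2 = 0.8734 mol × 44.01 g/mol = 38.44 g.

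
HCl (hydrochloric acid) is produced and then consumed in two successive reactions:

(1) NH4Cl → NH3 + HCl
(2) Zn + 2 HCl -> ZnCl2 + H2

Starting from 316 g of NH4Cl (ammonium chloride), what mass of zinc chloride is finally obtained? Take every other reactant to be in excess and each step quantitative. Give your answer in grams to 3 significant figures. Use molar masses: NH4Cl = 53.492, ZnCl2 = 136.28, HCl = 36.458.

403 g

n(NH4Cl) = 316.0 / 53.492 = 5.907 mol.
Step 1 gives a 1:1 ratio of NH4Cl to HCl, so n(HCl) = 5.907 mol.
In step 2 the HCl:ZnCl2 ratio is 2:1, so n(ZnCl2) = 2.954 mol.
Mass of ZnCl2 = 2.954 × 136.28 = 402.5 g.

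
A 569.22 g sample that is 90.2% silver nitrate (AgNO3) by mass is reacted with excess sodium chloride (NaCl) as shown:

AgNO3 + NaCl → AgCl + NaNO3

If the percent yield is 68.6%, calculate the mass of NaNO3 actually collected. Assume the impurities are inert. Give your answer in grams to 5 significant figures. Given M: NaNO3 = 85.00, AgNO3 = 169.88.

Pure AgNO3 available = 569.22 g × 0.902 = 513.436 g.
n(AgNO3) = 513.436 g / 169.88 g/mol = 3.02235 mol.
From the equation the AgNO3:NaNO3 mole ratio is 1:1, so n(NaNO3) = 3.02235 × 1/1 = 3.02235 mol.
Mass of NaNO3 = 3.02235 mol × 85.00 g/mol = 256.900 g.
Actual mass collected = 256.900 g × 0.686 = 176.233 g.

176.23 g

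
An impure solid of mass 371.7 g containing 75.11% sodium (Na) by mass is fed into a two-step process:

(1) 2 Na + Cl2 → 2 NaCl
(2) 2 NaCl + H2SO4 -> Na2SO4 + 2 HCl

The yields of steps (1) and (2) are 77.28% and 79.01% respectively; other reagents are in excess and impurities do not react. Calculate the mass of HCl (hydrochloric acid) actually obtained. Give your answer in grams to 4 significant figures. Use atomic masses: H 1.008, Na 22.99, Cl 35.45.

270.3 g

Pure Na = 371.7 × 0.7511 = 279.18 g.
M(Na) = 22.99 g/mol.
M(HCl) = 1.008 + 35.45 = 36.458 g/mol.
n(Na) = 279.18 / 22.99 = 12.144 mol.
Step 1 (Na:NaCl = 2:2): theoretical n(NaCl) = 12.144 mol; at 77.28% yield, n(NaCl) = 9.3847 mol.
Step 2 (NaCl:HCl = 2:2): theoretical n(HCl) = 9.3847 mol, so theoretical mass = 9.3847 × 36.458 = 342.15 g.
At 79.01% yield, actual mass of HCl = 342.15 × 0.7901 = 270.33 g.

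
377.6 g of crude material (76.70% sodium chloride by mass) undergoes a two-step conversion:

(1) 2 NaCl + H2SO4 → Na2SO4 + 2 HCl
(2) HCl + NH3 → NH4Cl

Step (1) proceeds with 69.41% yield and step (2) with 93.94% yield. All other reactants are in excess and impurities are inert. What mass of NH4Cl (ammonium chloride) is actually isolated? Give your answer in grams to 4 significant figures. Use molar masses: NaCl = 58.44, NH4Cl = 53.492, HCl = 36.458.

172.9 g

Pure NaCl = 377.6 × 0.7670 = 289.62 g.
n(NaCl) = 289.62 / 58.44 = 4.9558 mol.
Step 1 (NaCl:HCl = 2:2): theoretical n(HCl) = 4.9558 mol; at 69.41% yield, n(HCl) = 3.4398 mol.
Step 2 (HCl:NH4Cl = 1:1): theoretical n(NH4Cl) = 3.4398 mol, so theoretical mass = 3.4398 × 53.492 = 184.00 g.
At 93.94% yield, actual mass of NH4Cl = 184.00 × 0.9394 = 172.85 g.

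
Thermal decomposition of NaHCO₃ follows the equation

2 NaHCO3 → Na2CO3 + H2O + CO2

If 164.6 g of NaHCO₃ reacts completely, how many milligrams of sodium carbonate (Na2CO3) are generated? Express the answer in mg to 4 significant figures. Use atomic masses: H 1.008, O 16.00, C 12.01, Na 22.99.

103800 mg

M(NaHCO3) = 22.99 + 1.008 + 12.01 + 3(16.00) = 84.008 g/mol.
M(Na2CO3) = 2(22.99) + 12.01 + 3(16.00) = 105.99 g/mol.
n(NaHCO3) = 164.60 g / 84.008 g/mol = 1.9593 mol.
From the equation the NaHCO3:Na2CO3 mole ratio is 2:1, so n(Na2CO3) = 1.9593 × 1/2 = 0.97967 mol.
Mass of Na2CO3 = 0.97967 mol × 105.99 g/mol = 103.84 g.
Converting to mg: 103.84 g = 103800 mg.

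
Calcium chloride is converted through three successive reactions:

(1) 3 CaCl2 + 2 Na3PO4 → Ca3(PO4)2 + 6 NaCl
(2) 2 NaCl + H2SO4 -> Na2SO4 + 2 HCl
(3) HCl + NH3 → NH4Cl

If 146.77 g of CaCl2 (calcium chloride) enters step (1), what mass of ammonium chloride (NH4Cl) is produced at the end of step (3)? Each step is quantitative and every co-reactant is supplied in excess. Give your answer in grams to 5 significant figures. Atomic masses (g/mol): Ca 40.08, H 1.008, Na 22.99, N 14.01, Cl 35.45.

M(CaCl2) = 40.08 + 2(35.45) = 110.98 g/mol.
M(NH4Cl) = 14.01 + 4(1.008) + 35.45 = 53.492 g/mol.
n(CaCl2) = 146.77 / 110.98 = 1.32249 mol.
Reaction (1): CaCl2→NaCl ratio 3:6 ⇒ n(NaCl) = 2.64498 mol.
Reaction (2): NaCl→HCl ratio 2:2 ⇒ n(HCl) = 2.64498 mol.
Reaction (3): HCl→NH4Cl ratio 1:1 ⇒ n(NH4Cl) = 2.64498 mol.
Mass of NH4Cl = 2.64498 × 53.492 = 141.485 g.

141.49 g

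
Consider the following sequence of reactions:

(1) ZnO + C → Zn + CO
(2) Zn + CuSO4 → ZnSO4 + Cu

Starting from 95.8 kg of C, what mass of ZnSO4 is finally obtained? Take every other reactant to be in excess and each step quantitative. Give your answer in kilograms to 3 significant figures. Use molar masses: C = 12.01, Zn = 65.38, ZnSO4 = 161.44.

1290 kg

95.8 kg = 95800 g.
n(C) = 95800 / 12.01 = 7977 mol.
Step 1 gives a 1:1 ratio of C to Zn, so n(Zn) = 7977 mol.
In step 2 the Zn:ZnSO4 ratio is 1:1, so n(ZnSO4) = 7977 mol.
Mass of ZnSO4 = 7977 × 161.44 = 1.288 × 10^6 g = 1290 kg.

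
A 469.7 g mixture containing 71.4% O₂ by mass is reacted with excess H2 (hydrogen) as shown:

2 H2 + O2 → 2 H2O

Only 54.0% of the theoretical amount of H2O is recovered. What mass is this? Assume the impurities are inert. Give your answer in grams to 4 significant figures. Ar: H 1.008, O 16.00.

Pure O2 available = 469.7 g × 0.714 = 335.37 g.
M(O2) = 2(16.00) = 32.00 g/mol.
M(H2O) = 2(1.008) + 16.00 = 18.016 g/mol.
n(O2) = 335.37 g / 32.00 g/mol = 10.480 mol.
From the equation the O2:H2O mole ratio is 1:2, so n(H2O) = 10.480 × 2/1 = 20.960 mol.
Mass of H2O = 20.960 mol × 18.016 g/mol = 377.62 g.
Actual mass collected = 377.62 g × 0.540 = 203.92 g.

203.9 g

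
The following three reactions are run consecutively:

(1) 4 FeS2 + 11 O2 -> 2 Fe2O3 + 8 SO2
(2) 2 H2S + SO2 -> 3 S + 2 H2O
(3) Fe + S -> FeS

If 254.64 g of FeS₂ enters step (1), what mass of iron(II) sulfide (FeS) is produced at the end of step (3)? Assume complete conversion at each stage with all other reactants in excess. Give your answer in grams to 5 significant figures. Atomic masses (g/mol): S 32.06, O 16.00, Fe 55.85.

1119.6 g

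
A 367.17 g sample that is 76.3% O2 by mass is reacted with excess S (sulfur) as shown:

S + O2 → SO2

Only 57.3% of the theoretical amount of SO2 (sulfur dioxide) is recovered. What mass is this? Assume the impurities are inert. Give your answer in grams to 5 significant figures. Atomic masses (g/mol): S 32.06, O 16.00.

Pure O2 available = 367.17 g × 0.763 = 280.151 g.
M(O2) = 2(16.00) = 32.00 g/mol.
M(SO2) = 32.06 + 2(16.00) = 64.06 g/mol.
n(O2) = 280.151 g / 32.00 g/mol = 8.75471 mol.
From the equation the O2:SO2 mole ratio is 1:1, so n(SO2) = 8.75471 × 1/1 = 8.75471 mol.
Mass of SO2 = 8.75471 mol × 64.06 g/mol = 560.827 g.
Actual mass collected = 560.827 g × 0.573 = 321.354 g.

321.35 g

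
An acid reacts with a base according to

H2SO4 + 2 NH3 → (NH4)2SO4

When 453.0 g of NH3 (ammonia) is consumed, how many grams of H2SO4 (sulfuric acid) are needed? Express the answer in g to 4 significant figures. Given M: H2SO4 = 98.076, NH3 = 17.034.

n(NH3) = 453.00 g / 17.034 g/mol = 26.594 mol.
From the equation the NH3:H2SO4 mole ratio is 2:1, so n(H2SO4) = 26.594 × 1/2 = 13.297 mol.
Mass of H2SO4 = 13.297 mol × 98.076 g/mol = 1304.1 g.

1304 g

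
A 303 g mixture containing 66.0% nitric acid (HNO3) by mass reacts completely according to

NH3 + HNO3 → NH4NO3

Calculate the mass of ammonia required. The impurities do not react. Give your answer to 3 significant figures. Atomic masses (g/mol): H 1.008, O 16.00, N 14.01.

54.1 g

Mass of pure HNO3 = 303 g × 0.660 = 200.0 g.
M(HNO3) = 1.008 + 14.01 + 3(16.00) = 63.018 g/mol.
M(NH3) = 14.01 + 3(1.008) = 17.034 g/mol.
n(HNO3) = 200.0 g / 63.018 g/mol = 3.173 mol.
From the equation the HNO3:NH3 mole ratio is 1:1, so n(NH3) = 3.173 × 1/1 = 3.173 mol.
Mass of NH3 = 3.173 mol × 17.034 g/mol = 54.06 g.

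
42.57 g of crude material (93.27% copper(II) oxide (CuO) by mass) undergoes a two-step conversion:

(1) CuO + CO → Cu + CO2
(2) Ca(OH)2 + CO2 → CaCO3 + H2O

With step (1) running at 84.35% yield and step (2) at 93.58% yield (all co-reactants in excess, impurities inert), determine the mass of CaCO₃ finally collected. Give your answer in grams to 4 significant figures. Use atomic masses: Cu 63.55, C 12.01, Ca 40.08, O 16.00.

39.43 g

Pure CuO = 42.57 × 0.9327 = 39.705 g.
M(CuO) = 63.55 + 16.00 = 79.55 g/mol.
M(CaCO3) = 40.08 + 12.01 + 3(16.00) = 100.09 g/mol.
n(CuO) = 39.705 / 79.55 = 0.49912 mol.
Step 1 (CuO:CO2 = 1:1): theoretical n(CO2) = 0.49912 mol; at 84.35% yield, n(CO2) = 0.42101 mol.
Step 2 (CO2:CaCO3 = 1:1): theoretical n(CaCO3) = 0.42101 mol, so theoretical mass = 0.42101 × 100.09 = 42.139 g.
At 93.58% yield, actual mass of CaCO3 = 42.139 × 0.9358 = 39.433 g.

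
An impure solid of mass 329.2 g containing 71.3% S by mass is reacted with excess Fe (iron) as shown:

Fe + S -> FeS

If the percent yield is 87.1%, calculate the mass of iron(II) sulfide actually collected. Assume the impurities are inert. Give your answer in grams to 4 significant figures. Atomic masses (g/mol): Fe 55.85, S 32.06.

Pure S available = 329.2 g × 0.713 = 234.72 g.
M(S) = 32.06 g/mol.
M(FeS) = 55.85 + 32.06 = 87.91 g/mol.
n(S) = 234.72 g / 32.06 g/mol = 7.3213 mol.
From the equation the S:FeS mole ratio is 1:1, so n(FeS) = 7.3213 × 1/1 = 7.3213 mol.
Mass of FeS = 7.3213 mol × 87.91 g/mol = 643.61 g.
Actual mass collected = 643.61 g × 0.871 = 560.59 g.

560.6 g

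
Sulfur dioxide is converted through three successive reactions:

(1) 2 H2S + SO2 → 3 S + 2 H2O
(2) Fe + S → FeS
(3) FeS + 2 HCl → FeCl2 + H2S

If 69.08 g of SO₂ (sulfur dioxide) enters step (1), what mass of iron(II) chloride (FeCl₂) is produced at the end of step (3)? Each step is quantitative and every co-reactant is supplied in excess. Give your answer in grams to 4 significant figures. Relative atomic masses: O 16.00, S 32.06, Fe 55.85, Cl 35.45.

M(SO2) = 32.06 + 2(16.00) = 64.06 g/mol.
M(FeCl2) = 55.85 + 2(35.45) = 126.75 g/mol.
n(SO2) = 69.08 / 64.06 = 1.0784 mol.
Reaction (1): SO2→S ratio 1:3 ⇒ n(S) = 3.2351 mol.
Reaction (2): S→FeS ratio 1:1 ⇒ n(FeS) = 3.2351 mol.
Reaction (3): FeS→FeCl2 ratio 1:1 ⇒ n(FeCl2) = 3.2351 mol.
Mass of FeCl2 = 3.2351 × 126.75 = 410.05 g.

410.0 g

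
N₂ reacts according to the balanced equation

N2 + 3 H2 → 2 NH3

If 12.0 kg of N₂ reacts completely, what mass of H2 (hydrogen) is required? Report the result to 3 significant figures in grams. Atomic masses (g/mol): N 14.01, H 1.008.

2590 g

M(N2) = 2(14.01) = 28.02 g/mol.
M(H2) = 2(1.008) = 2.016 g/mol.
Convert: 12.0 kg = 12000 g.
n(N2) = 12000 g / 28.02 g/mol = 428.3 mol.
From the equation the N2:H2 mole ratio is 1:3, so n(H2) = 428.3 × 3/1 = 1285 mol.
Mass of H2 = 1285 mol × 2.016 g/mol = 2590 g.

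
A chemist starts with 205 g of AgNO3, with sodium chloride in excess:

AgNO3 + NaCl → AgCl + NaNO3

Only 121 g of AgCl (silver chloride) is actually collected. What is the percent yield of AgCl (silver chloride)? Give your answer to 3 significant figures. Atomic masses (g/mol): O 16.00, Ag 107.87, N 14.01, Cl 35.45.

70.0 %

M(AgNO3) = 107.87 + 14.01 + 3(16.00) = 169.88 g/mol.
M(AgCl) = 107.87 + 35.45 = 143.32 g/mol.
n(AgNO3) = 205.0 g / 169.88 g/mol = 1.207 mol.
From the equation the AgNO3:AgCl mole ratio is 1:1, so n(AgCl) = 1.207 × 1/1 = 1.207 mol.
Mass of AgCl = 1.207 mol × 143.32 g/mol = 172.9 g.
This is the theoretical yield. Percent yield = 121 g / 172.9 g × 100% = 69.96%.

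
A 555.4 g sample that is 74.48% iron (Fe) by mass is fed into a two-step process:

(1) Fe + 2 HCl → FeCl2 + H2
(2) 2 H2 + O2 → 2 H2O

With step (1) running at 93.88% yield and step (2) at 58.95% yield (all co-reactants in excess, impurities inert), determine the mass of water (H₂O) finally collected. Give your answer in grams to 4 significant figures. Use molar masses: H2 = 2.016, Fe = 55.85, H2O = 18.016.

Pure Fe = 555.4 × 0.7448 = 413.66 g.
n(Fe) = 413.66 / 55.85 = 7.4067 mol.
Step 1 (Fe:H2 = 1:1): theoretical n(H2) = 7.4067 mol; at 93.88% yield, n(H2) = 6.9534 mol.
Step 2 (H2:H2O = 2:2): theoretical n(H2O) = 6.9534 mol, so theoretical mass = 6.9534 × 18.016 = 125.27 g.
At 58.95% yield, actual mass of H2O = 125.27 × 0.5895 = 73.848 g.

73.85 g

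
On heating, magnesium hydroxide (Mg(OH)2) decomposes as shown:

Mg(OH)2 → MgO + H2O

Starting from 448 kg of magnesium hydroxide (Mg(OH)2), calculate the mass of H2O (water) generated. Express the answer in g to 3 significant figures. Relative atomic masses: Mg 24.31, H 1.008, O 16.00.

138000 g

M(Mg(OH)2) = 24.31 + 2(16.00) + 2(1.008) = 58.326 g/mol.
M(H2O) = 2(1.008) + 16.00 = 18.016 g/mol.
Convert: 448 kg = 448000 g.
n(Mg(OH)2) = 448000 g / 58.326 g/mol = 7681 mol.
From the equation the Mg(OH)2:H2O mole ratio is 1:1, so n(H2O) = 7681 × 1/1 = 7681 mol.
Mass of H2O = 7681 mol × 18.016 g/mol = 138400 g.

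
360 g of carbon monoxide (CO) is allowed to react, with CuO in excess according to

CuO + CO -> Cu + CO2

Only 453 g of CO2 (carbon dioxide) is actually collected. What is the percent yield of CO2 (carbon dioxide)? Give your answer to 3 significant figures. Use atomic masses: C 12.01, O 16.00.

M(CO) = 12.01 + 16.00 = 28.01 g/mol.
M(CO2) = 12.01 + 2(16.00) = 44.01 g/mol.
n(CO) = 360.0 g / 28.01 g/mol = 12.85 mol.
From the equation the CO:CO2 mole ratio is 1:1, so n(CO2) = 12.85 × 1/1 = 12.85 mol.
Mass of CO2 = 12.85 mol × 44.01 g/mol = 565.6 g.
This is the theoretical yield. Percent yield = 453 g / 565.6 g × 100% = 80.09%.

80.1 %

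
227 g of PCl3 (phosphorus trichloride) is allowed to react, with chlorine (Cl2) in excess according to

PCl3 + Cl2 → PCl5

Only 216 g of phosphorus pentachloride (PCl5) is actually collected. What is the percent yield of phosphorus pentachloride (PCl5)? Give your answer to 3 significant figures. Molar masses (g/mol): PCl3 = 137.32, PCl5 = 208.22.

n(PCl3) = 227.0 g / 137.32 g/mol = 1.653 mol.
From the equation the PCl3:PCl5 mole ratio is 1:1, so n(PCl5) = 1.653 × 1/1 = 1.653 mol.
Mass of PCl5 = 1.653 mol × 208.22 g/mol = 344.2 g.
This is the theoretical yield. Percent yield = 216 g / 344.2 g × 100% = 62.75%.

62.8 %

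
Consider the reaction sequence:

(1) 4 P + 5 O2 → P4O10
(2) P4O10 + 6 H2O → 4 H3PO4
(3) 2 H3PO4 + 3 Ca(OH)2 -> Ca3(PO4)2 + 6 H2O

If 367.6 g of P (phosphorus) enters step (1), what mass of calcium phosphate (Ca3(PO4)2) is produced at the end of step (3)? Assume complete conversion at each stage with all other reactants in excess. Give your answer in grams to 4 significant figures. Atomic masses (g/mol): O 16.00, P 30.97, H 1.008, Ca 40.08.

1841 g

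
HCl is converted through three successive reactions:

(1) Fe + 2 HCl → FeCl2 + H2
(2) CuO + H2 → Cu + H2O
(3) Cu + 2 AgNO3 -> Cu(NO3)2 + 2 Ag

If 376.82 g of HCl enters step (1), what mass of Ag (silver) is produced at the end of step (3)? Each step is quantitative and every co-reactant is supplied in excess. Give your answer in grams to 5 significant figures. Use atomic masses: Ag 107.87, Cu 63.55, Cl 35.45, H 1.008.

M(HCl) = 1.008 + 35.45 = 36.458 g/mol.
M(Ag) = 107.87 g/mol.
n(HCl) = 376.82 / 36.458 = 10.3357 mol.
Reaction (1): HCl→H2 ratio 2:1 ⇒ n(H2) = 5.16786 mol.
Reaction (2): H2→Cu ratio 1:1 ⇒ n(Cu) = 5.16786 mol.
Reaction (3): Cu→Ag ratio 1:2 ⇒ n(Ag) = 10.3357 mol.
Mass of Ag = 10.3357 × 107.87 = 1114.92 g.

1114.9 g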